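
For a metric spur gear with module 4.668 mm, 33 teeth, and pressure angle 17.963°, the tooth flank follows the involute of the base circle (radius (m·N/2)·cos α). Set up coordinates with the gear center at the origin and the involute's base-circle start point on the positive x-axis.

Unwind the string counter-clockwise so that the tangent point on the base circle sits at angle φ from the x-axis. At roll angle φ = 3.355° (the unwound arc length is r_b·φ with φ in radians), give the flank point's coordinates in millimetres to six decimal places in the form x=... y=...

x=73.393131 y=0.004902

pitch radius r_p = m·N/2 = 4.668·33/2 = 77.022000
base radius r_b = r_p·cos α = 77.022000·cos 17.963° = 73.267630
roll angle φ = 3.355° = 0.05855580 rad
x = r_b·(cos φ + φ·sin φ) = 73.267630·(0.99828610 + 0.05855580·0.05852234) = 73.393131
y = r_b·(sin φ − φ·cos φ) = 73.267630·(0.05852234 − 0.05855580·0.99828610) = 0.004902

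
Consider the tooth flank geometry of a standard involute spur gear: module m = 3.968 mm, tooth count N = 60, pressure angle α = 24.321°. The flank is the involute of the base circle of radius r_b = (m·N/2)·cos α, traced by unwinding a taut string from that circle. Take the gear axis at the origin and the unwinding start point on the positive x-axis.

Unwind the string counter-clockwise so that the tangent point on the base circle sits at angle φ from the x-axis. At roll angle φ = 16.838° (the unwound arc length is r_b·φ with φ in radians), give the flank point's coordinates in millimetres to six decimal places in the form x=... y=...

pitch radius r_p = m·N/2 = 3.968·60/2 = 119.040000
base radius r_b = r_p·cos α = 119.040000·cos 24.321° = 108.475484
roll angle φ = 16.838° = 0.29387854 rad
x = r_b·(cos φ + φ·sin φ) = 108.475484·(0.95712759 + 0.29387854·0.28966665) = 113.059051
y = r_b·(sin φ − φ·cos φ) = 108.475484·(0.28966665 − 0.29387854·0.95712759) = 0.909826

x=113.059051 y=0.909826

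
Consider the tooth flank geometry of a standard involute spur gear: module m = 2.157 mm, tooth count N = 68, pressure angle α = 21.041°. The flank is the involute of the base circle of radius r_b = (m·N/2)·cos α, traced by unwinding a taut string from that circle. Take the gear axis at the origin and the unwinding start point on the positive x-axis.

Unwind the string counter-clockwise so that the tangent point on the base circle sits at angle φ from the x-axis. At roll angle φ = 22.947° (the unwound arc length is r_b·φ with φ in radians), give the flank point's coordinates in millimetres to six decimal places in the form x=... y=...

pitch radius r_p = m·N/2 = 2.157·68/2 = 73.338000
base radius r_b = r_p·cos α = 73.338000·cos 21.041° = 68.448097
roll angle φ = 22.947° = 0.40050070 rad
x = r_b·(cos φ + φ·sin φ) = 68.448097·(0.92086590 + 0.40050070·0.38987947) = 73.719483
y = r_b·(sin φ − φ·cos φ) = 68.448097·(0.38987947 − 0.40050070·0.92086590) = 1.442341

x=73.719483 y=1.442341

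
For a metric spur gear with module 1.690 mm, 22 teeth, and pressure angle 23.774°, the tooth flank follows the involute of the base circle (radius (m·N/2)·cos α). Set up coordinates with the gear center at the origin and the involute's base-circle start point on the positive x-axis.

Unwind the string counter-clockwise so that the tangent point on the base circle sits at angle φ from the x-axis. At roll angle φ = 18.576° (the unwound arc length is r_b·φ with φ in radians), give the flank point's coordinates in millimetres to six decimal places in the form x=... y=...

x=17.883267 y=0.191233

pitch radius r_p = m·N/2 = 1.690·22/2 = 18.590000
base radius r_b = r_p·cos α = 18.590000·cos 23.774° = 17.012503
roll angle φ = 18.576° = 0.32421236 rad
x = r_b·(cos φ + φ·sin φ) = 17.012503·(0.94790193 + 0.32421236·0.31856228) = 17.883267
y = r_b·(sin φ − φ·cos φ) = 17.012503·(0.31856228 − 0.32421236·0.94790193) = 0.191233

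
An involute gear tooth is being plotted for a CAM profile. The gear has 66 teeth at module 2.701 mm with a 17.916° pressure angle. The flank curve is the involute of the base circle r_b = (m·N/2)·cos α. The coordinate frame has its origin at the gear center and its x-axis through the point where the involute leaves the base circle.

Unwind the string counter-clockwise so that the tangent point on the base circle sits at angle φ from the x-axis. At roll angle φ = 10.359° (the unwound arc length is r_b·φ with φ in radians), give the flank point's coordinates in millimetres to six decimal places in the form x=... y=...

x=86.185658 y=0.166531

pitch radius r_p = m·N/2 = 2.701·66/2 = 89.133000
base radius r_b = r_p·cos α = 89.133000·cos 17.916° = 84.810810
roll angle φ = 10.359° = 0.18079866 rad
x = r_b·(cos φ + φ·sin φ) = 84.810810·(0.98370040 + 0.18079866·0.17981527) = 86.185658
y = r_b·(sin φ − φ·cos φ) = 84.810810·(0.17981527 − 0.18079866·0.98370040) = 0.166531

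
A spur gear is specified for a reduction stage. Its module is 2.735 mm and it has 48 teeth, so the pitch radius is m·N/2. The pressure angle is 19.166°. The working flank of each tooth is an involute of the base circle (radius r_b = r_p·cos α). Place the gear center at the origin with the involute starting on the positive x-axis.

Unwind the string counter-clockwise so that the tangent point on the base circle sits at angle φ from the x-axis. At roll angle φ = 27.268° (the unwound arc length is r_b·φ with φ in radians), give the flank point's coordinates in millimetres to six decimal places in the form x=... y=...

x=68.630625 y=2.177737

pitch radius r_p = m·N/2 = 2.735·48/2 = 65.640000
base radius r_b = r_p·cos α = 65.640000·cos 19.166° = 62.001664
roll angle φ = 27.268° = 0.47591638 rad
x = r_b·(cos φ + φ·sin φ) = 62.001664·(0.88887325 + 0.47591638·0.45815319) = 68.630625
y = r_b·(sin φ − φ·cos φ) = 62.001664·(0.45815319 − 0.47591638·0.88887325) = 2.177737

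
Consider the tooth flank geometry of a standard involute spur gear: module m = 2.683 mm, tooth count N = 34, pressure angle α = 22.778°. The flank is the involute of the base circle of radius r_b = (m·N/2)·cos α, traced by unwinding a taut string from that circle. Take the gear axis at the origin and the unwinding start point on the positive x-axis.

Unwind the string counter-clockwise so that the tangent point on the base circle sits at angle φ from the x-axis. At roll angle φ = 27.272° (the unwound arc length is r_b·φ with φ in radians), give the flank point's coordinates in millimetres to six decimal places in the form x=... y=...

pitch radius r_p = m·N/2 = 2.683·34/2 = 45.611000
base radius r_b = r_p·cos α = 45.611000·cos 22.778° = 42.053884
roll angle φ = 27.272° = 0.47598619 rad
x = r_b·(cos φ + φ·sin φ) = 42.053884·(0.88884126 + 0.47598619·0.45821524) = 46.551353
y = r_b·(sin φ − φ·cos φ) = 42.053884·(0.45821524 − 0.47598619·0.88884126) = 1.477734

x=46.551353 y=1.477734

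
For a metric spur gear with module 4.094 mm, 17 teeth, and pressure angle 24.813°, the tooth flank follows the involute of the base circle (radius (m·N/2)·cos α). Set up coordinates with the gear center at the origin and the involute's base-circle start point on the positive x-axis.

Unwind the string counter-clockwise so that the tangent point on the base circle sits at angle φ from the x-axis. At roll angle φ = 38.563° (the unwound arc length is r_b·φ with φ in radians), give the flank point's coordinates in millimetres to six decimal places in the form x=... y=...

x=37.950673 y=3.067054

pitch radius r_p = m·N/2 = 4.094·17/2 = 34.799000
base radius r_b = r_p·cos α = 34.799000·cos 24.813° = 31.586436
roll angle φ = 38.563° = 0.67305132 rad
x = r_b·(cos φ + φ·sin φ) = 31.586436·(0.78192319 + 0.67305132·0.62337478) = 37.950673
y = r_b·(sin φ − φ·cos φ) = 31.586436·(0.62337478 − 0.67305132·0.78192319) = 3.067054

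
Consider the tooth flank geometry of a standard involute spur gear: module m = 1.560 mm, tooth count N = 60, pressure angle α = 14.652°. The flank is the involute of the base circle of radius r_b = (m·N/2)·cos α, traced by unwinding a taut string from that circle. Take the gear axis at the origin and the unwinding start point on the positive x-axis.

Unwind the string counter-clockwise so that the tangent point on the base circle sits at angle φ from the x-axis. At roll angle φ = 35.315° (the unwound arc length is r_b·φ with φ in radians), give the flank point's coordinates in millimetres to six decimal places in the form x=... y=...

x=53.078933 y=3.401628

pitch radius r_p = m·N/2 = 1.560·60/2 = 46.800000
base radius r_b = r_p·cos α = 46.800000·cos 14.652° = 45.278064
roll angle φ = 35.315° = 0.61636303 rad
x = r_b·(cos φ + φ·sin φ) = 45.278064·(0.81598628 + 0.61636303·0.57807127) = 53.078933
y = r_b·(sin φ − φ·cos φ) = 45.278064·(0.57807127 − 0.61636303·0.81598628) = 3.401628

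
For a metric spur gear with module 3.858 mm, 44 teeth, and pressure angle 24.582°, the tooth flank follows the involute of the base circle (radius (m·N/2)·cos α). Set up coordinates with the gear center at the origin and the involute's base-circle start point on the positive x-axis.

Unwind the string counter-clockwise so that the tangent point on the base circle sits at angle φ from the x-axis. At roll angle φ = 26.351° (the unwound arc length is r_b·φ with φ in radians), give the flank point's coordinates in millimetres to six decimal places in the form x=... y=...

pitch radius r_p = m·N/2 = 3.858·44/2 = 84.876000
base radius r_b = r_p·cos α = 84.876000·cos 24.582° = 77.183420
roll angle φ = 26.351° = 0.45991171 rad
x = r_b·(cos φ + φ·sin φ) = 77.183420·(0.89609169 + 0.45991171·0.44386899) = 84.919687
y = r_b·(sin φ − φ·cos φ) = 77.183420·(0.44386899 − 0.45991171·0.89609169) = 2.450260

x=84.919687 y=2.450260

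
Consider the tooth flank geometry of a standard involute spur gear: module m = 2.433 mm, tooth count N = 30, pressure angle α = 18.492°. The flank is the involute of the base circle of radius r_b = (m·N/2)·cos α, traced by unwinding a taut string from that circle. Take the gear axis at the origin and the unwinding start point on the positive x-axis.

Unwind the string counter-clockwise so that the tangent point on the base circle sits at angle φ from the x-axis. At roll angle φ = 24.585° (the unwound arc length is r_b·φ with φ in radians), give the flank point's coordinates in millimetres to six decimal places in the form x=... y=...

x=37.651739 y=0.894776

pitch radius r_p = m·N/2 = 2.433·30/2 = 36.495000
base radius r_b = r_p·cos α = 36.495000·cos 18.492° = 34.610688
roll angle φ = 24.585° = 0.42908920 rad
x = r_b·(cos φ + φ·sin φ) = 34.610688·(0.90934506 + 0.42908920·0.41604274) = 37.651739
y = r_b·(sin φ − φ·cos φ) = 34.610688·(0.41604274 − 0.42908920·0.90934506) = 0.894776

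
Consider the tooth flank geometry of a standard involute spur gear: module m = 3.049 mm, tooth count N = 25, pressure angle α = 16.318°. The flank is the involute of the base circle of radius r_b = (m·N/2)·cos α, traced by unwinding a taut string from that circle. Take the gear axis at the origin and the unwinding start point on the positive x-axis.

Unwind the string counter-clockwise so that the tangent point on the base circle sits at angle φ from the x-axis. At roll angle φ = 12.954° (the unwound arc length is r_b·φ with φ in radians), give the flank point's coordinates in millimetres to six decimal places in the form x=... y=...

x=37.500157 y=0.140188

pitch radius r_p = m·N/2 = 3.049·25/2 = 38.112500
base radius r_b = r_p·cos α = 38.112500·cos 16.318° = 36.577217
roll angle φ = 12.954° = 0.22608995 rad
x = r_b·(cos φ + φ·sin φ) = 36.577217·(0.97455035 + 0.22608995·0.22416871) = 37.500157
y = r_b·(sin φ − φ·cos φ) = 36.577217·(0.22416871 − 0.22608995·0.97455035) = 0.140188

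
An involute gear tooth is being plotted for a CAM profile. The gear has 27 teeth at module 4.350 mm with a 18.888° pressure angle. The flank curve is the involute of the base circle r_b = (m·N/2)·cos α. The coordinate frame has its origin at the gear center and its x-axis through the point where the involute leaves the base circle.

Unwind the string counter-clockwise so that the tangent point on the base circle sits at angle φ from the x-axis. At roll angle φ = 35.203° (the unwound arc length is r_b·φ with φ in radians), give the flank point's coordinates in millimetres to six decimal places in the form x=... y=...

x=65.081082 y=4.135713

pitch radius r_p = m·N/2 = 4.350·27/2 = 58.725000
base radius r_b = r_p·cos α = 58.725000·cos 18.888° = 55.562845
roll angle φ = 35.203° = 0.61440826 rad
x = r_b·(cos φ + φ·sin φ) = 55.562845·(0.81711472 + 0.61440826·0.57647510) = 65.081082
y = r_b·(sin φ − φ·cos φ) = 55.562845·(0.57647510 − 0.61440826·0.81711472) = 4.135713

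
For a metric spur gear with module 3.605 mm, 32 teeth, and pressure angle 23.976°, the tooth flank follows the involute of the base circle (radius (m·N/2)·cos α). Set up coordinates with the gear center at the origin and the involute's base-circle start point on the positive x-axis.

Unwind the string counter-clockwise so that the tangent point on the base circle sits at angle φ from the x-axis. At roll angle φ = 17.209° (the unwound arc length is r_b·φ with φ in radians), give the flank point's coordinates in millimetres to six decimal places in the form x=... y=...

pitch radius r_p = m·N/2 = 3.605·32/2 = 57.680000
base radius r_b = r_p·cos α = 57.680000·cos 23.976° = 52.703125
roll angle φ = 17.209° = 0.30035371 rad
x = r_b·(cos φ + φ·sin φ) = 52.703125·(0.95523190 + 0.30035371·0.29585810) = 55.027015
y = r_b·(sin φ − φ·cos φ) = 52.703125·(0.29585810 − 0.30035371·0.95523190) = 0.471727

x=55.027015 y=0.471727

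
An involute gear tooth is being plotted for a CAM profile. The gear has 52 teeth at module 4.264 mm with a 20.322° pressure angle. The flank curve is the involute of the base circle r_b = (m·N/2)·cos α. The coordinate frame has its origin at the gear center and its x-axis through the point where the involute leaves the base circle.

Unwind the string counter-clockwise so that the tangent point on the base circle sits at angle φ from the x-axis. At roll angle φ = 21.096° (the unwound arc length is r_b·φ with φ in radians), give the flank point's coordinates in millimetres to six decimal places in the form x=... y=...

x=110.773314 y=1.706445

pitch radius r_p = m·N/2 = 4.264·52/2 = 110.864000
base radius r_b = r_p·cos α = 110.864000·cos 20.322° = 103.963343
roll angle φ = 21.096° = 0.36819466 rad
x = r_b·(cos φ + φ·sin φ) = 103.963343·(0.93297867 + 0.36819466·0.35993167) = 110.773314
y = r_b·(sin φ − φ·cos φ) = 103.963343·(0.35993167 − 0.36819466·0.93297867) = 1.706445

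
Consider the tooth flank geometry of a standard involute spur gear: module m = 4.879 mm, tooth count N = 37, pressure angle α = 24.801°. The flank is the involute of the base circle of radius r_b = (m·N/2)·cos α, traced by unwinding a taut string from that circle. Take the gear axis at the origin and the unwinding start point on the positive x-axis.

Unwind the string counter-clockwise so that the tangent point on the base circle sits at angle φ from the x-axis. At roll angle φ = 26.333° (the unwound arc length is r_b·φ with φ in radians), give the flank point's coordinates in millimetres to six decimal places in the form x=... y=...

x=90.138789 y=2.595905

pitch radius r_p = m·N/2 = 4.879·37/2 = 90.261500
base radius r_b = r_p·cos α = 90.261500·cos 24.801° = 81.936696
roll angle φ = 26.333° = 0.45959755 rad
x = r_b·(cos φ + φ·sin φ) = 81.936696·(0.89623109 + 0.45959755·0.44358746) = 90.138789
y = r_b·(sin φ − φ·cos φ) = 81.936696·(0.44358746 − 0.45959755·0.89623109) = 2.595905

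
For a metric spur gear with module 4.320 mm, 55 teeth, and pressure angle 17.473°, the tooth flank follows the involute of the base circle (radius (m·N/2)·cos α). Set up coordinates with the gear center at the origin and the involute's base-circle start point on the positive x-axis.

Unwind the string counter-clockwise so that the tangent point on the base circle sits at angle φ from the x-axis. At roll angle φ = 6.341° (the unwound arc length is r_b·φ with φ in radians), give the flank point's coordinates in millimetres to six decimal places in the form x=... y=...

x=114.010242 y=0.051139

pitch radius r_p = m·N/2 = 4.320·55/2 = 118.800000
base radius r_b = r_p·cos α = 118.800000·cos 17.473° = 113.318396
roll angle φ = 6.341° = 0.11067133 rad
x = r_b·(cos φ + φ·sin φ) = 113.318396·(0.99388218 + 0.11067133·0.11044555) = 114.010242
y = r_b·(sin φ − φ·cos φ) = 113.318396·(0.11044555 − 0.11067133·0.99388218) = 0.051139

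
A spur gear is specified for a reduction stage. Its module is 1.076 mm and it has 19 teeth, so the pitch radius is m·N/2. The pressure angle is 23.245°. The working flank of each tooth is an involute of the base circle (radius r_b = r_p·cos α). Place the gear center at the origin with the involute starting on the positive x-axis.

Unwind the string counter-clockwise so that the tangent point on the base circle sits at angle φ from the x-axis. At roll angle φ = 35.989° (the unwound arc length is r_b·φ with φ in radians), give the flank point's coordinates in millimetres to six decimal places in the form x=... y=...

pitch radius r_p = m·N/2 = 1.076·19/2 = 10.222000
base radius r_b = r_p·cos α = 10.222000·cos 23.245° = 9.392236
roll angle φ = 35.989° = 0.62812654 rad
x = r_b·(cos φ + φ·sin φ) = 9.392236·(0.80912983 + 0.62812654·0.58762992) = 11.066268
y = r_b·(sin φ − φ·cos φ) = 9.392236·(0.58762992 − 0.62812654·0.80912983) = 0.745687

x=11.066268 y=0.745687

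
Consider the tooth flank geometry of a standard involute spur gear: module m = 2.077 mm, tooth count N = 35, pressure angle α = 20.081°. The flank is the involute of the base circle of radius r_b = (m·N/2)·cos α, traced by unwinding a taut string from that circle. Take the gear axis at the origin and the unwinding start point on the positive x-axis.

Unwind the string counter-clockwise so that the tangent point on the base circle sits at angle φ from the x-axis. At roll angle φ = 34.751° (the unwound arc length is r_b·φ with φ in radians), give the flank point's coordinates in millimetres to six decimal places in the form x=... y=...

x=39.851174 y=2.446741

pitch radius r_p = m·N/2 = 2.077·35/2 = 36.347500
base radius r_b = r_p·cos α = 36.347500·cos 20.081° = 34.137869
roll angle φ = 34.751° = 0.60651937 rad
x = r_b·(cos φ + φ·sin φ) = 34.137869·(0.82163699 + 0.60651937·0.57001110) = 39.851174
y = r_b·(sin φ − φ·cos φ) = 34.137869·(0.57001110 − 0.60651937·0.82163699) = 2.446741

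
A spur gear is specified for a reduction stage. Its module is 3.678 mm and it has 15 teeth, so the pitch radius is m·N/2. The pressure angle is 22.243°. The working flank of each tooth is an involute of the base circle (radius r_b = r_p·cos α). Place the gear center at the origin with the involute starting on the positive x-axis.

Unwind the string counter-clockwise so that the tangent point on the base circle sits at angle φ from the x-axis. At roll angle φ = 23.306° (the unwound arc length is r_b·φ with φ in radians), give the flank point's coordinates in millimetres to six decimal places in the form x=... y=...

x=27.558011 y=0.563380

pitch radius r_p = m·N/2 = 3.678·15/2 = 27.585000
base radius r_b = r_p·cos α = 27.585000·cos 22.243° = 25.532311
roll angle φ = 23.306° = 0.40676644 rad
x = r_b·(cos φ + φ·sin φ) = 25.532311·(0.91840495 + 0.40676644·0.39564168) = 27.558011
y = r_b·(sin φ − φ·cos φ) = 25.532311·(0.39564168 − 0.40676644·0.91840495) = 0.563380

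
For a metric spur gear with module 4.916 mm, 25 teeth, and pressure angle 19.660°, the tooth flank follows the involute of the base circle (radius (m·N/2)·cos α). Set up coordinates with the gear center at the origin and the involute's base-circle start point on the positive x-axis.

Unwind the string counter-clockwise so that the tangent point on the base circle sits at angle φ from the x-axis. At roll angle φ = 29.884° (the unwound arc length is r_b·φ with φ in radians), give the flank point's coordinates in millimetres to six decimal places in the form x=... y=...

pitch radius r_p = m·N/2 = 4.916·25/2 = 61.450000
base radius r_b = r_p·cos α = 61.450000·cos 19.660° = 57.867812
roll angle φ = 29.884° = 0.52157419 rad
x = r_b·(cos φ + φ·sin φ) = 57.867812·(0.86703592 + 0.52157419·0.49824564) = 65.211700
y = r_b·(sin φ − φ·cos φ) = 57.867812·(0.49824564 − 0.52157419·0.86703592) = 2.663197

x=65.211700 y=2.663197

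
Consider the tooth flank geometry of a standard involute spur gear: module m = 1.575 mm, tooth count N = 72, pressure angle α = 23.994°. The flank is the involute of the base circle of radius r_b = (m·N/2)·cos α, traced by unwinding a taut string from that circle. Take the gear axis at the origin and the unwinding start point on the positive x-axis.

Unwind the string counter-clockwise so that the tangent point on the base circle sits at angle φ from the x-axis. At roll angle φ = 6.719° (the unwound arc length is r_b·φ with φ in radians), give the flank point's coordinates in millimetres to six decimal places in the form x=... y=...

x=52.155397 y=0.027807

pitch radius r_p = m·N/2 = 1.575·72/2 = 56.700000
base radius r_b = r_p·cos α = 56.700000·cos 23.994° = 51.800442
roll angle φ = 6.719° = 0.11726867 rad
x = r_b·(cos φ + φ·sin φ) = 51.800442·(0.99313191 + 0.11726867·0.11700008) = 52.155397
y = r_b·(sin φ − φ·cos φ) = 51.800442·(0.11700008 − 0.11726867·0.99313191) = 0.027807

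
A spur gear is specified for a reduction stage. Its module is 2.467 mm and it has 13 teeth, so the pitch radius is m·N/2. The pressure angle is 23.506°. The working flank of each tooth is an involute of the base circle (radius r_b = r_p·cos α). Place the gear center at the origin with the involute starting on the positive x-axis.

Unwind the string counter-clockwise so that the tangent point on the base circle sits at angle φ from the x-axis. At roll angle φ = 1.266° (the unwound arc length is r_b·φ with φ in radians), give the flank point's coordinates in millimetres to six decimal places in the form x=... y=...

pitch radius r_p = m·N/2 = 2.467·13/2 = 16.035500
base radius r_b = r_p·cos α = 16.035500·cos 23.506° = 14.704847
roll angle φ = 1.266° = 0.02209587 rad
x = r_b·(cos φ + φ·sin φ) = 14.704847·(0.99975590 + 0.02209587·0.02209407) = 14.708436
y = r_b·(sin φ − φ·cos φ) = 14.704847·(0.02209407 − 0.02209587·0.99975590) = 0.000053

x=14.708436 y=0.000053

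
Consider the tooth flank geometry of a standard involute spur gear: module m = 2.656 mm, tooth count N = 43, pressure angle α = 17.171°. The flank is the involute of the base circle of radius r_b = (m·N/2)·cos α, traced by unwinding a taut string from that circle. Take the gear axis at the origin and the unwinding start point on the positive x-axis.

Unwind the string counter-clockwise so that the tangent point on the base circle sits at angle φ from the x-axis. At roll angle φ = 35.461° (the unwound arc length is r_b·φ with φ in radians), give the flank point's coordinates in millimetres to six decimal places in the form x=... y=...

x=64.028579 y=4.148589

pitch radius r_p = m·N/2 = 2.656·43/2 = 57.104000
base radius r_b = r_p·cos α = 57.104000·cos 17.171° = 54.558755
roll angle φ = 35.461° = 0.61891121 rad
x = r_b·(cos φ + φ·sin φ) = 54.558755·(0.81451060 + 0.61891121·0.58014867) = 64.028579
y = r_b·(sin φ − φ·cos φ) = 54.558755·(0.58014867 − 0.61891121·0.81451060) = 4.148589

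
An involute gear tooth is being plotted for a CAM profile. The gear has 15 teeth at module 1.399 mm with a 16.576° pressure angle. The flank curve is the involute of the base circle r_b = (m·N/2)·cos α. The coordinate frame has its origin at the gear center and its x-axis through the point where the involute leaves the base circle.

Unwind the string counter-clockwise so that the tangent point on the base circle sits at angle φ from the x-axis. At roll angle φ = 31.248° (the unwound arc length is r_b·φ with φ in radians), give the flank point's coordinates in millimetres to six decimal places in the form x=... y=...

x=11.442661 y=0.527776

pitch radius r_p = m·N/2 = 1.399·15/2 = 10.492500
base radius r_b = r_p·cos α = 10.492500·cos 16.576° = 10.056454
roll angle φ = 31.248° = 0.54538048 rad
x = r_b·(cos φ + φ·sin φ) = 10.056454·(0.85492998 + 0.54538048·0.51874342) = 11.442661
y = r_b·(sin φ − φ·cos φ) = 10.056454·(0.51874342 − 0.54538048·0.85492998) = 0.527776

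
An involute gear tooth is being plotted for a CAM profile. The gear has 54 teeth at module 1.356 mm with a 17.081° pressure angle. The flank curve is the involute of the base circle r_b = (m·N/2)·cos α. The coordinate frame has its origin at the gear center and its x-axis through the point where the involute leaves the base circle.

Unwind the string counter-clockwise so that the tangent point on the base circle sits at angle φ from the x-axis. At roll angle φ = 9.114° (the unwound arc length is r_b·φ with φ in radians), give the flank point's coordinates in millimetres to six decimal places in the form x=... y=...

x=35.437031 y=0.046835

pitch radius r_p = m·N/2 = 1.356·54/2 = 36.612000
base radius r_b = r_p·cos α = 36.612000·cos 17.081° = 34.997062
roll angle φ = 9.114° = 0.15906931 rad
x = r_b·(cos φ + φ·sin φ) = 34.997062·(0.98737513 + 0.15906931·0.15839933) = 35.437031
y = r_b·(sin φ − φ·cos φ) = 34.997062·(0.15839933 − 0.15906931·0.98737513) = 0.046835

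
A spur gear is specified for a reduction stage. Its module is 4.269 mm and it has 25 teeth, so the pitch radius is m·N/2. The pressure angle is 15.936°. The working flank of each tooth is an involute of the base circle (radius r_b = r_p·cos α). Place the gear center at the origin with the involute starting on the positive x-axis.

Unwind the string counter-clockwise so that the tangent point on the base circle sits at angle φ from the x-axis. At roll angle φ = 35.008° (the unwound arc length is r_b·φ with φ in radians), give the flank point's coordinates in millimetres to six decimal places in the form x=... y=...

x=60.014185 y=3.757756

pitch radius r_p = m·N/2 = 4.269·25/2 = 53.362500
base radius r_b = r_p·cos α = 53.362500·cos 15.936° = 51.311725
roll angle φ = 35.008° = 0.61100486 rad
x = r_b·(cos φ + φ·sin φ) = 51.311725·(0.81907195 + 0.61100486·0.57369081) = 60.014185
y = r_b·(sin φ − φ·cos φ) = 51.311725·(0.57369081 − 0.61100486·0.81907195) = 3.757756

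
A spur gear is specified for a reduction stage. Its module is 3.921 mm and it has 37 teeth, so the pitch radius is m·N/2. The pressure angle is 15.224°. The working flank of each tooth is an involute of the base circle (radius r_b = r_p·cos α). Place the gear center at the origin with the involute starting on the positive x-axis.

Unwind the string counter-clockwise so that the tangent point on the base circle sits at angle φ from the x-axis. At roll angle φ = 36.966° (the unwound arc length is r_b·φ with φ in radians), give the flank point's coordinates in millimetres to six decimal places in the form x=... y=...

pitch radius r_p = m·N/2 = 3.921·37/2 = 72.538500
base radius r_b = r_p·cos α = 72.538500·cos 15.224° = 69.992876
roll angle φ = 36.966° = 0.64517841 rad
x = r_b·(cos φ + φ·sin φ) = 69.992876·(0.79899249 + 0.64517841·0.60134100) = 83.079075
y = r_b·(sin φ − φ·cos φ) = 69.992876·(0.60134100 − 0.64517841·0.79899249) = 6.008769

x=83.079075 y=6.008769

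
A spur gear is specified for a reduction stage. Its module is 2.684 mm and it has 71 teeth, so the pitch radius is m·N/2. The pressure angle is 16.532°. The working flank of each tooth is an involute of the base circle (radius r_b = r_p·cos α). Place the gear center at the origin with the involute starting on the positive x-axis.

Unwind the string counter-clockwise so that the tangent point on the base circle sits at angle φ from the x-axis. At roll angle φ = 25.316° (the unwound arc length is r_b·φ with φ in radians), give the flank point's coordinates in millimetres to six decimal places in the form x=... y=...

pitch radius r_p = m·N/2 = 2.684·71/2 = 95.282000
base radius r_b = r_p·cos α = 95.282000·cos 16.532° = 91.343134
roll angle φ = 25.316° = 0.44184755 rad
x = r_b·(cos φ + φ·sin φ) = 91.343134·(0.90396317 + 0.44184755·0.42761031) = 99.829070
y = r_b·(sin φ − φ·cos φ) = 91.343134·(0.42761031 − 0.44184755·0.90396317) = 2.575547

x=99.829070 y=2.575547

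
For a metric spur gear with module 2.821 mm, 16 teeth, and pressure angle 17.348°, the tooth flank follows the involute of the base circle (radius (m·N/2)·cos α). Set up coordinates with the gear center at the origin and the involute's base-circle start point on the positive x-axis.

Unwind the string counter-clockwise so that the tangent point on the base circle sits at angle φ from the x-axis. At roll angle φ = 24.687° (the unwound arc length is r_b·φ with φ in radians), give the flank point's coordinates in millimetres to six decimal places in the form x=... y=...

x=23.449126 y=0.563775

pitch radius r_p = m·N/2 = 2.821·16/2 = 22.568000
base radius r_b = r_p·cos α = 22.568000·cos 17.348° = 21.541412
roll angle φ = 24.687° = 0.43086943 rad
x = r_b·(cos φ + φ·sin φ) = 21.541412·(0.90860297 + 0.43086943·0.41766093) = 23.449126
y = r_b·(sin φ − φ·cos φ) = 21.541412·(0.41766093 − 0.43086943·0.90860297) = 0.563775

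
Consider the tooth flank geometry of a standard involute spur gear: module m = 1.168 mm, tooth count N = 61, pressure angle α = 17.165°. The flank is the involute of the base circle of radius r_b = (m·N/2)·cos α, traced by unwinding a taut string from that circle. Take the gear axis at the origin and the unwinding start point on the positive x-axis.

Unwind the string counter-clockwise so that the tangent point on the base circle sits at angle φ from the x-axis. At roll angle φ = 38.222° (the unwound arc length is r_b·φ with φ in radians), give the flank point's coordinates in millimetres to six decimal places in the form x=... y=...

pitch radius r_p = m·N/2 = 1.168·61/2 = 35.624000
base radius r_b = r_p·cos α = 35.624000·cos 17.165° = 34.037265
roll angle φ = 38.222° = 0.66709975 rad
x = r_b·(cos φ + φ·sin φ) = 34.037265·(0.78561938 + 0.66709975·0.61871010) = 40.788922
y = r_b·(sin φ − φ·cos φ) = 34.037265·(0.61871010 − 0.66709975·0.78561938) = 3.220729

x=40.788922 y=3.220729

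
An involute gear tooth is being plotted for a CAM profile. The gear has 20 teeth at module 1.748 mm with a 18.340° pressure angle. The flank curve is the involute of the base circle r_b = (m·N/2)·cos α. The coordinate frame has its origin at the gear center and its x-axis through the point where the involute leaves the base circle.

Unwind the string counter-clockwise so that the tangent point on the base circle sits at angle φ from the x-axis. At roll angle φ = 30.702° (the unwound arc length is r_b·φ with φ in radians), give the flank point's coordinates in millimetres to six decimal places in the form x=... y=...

pitch radius r_p = m·N/2 = 1.748·20/2 = 17.480000
base radius r_b = r_p·cos α = 17.480000·cos 18.340° = 16.592122
roll angle φ = 30.702° = 0.53585099 rad
x = r_b·(cos φ + φ·sin φ) = 16.592122·(0.85983445 + 0.53585099·0.51057293) = 18.805933
y = r_b·(sin φ − φ·cos φ) = 16.592122·(0.51057293 − 0.53585099·0.85983445) = 0.826782

x=18.805933 y=0.826782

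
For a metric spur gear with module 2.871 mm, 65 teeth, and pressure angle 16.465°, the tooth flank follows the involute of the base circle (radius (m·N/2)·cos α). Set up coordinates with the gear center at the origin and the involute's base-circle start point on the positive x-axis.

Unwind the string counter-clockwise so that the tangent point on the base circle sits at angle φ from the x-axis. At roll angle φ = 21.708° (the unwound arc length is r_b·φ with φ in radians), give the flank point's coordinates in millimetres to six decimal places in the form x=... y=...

pitch radius r_p = m·N/2 = 2.871·65/2 = 93.307500
base radius r_b = r_p·cos α = 93.307500·cos 16.465° = 89.481244
roll angle φ = 21.708° = 0.37887607 rad
x = r_b·(cos φ + φ·sin φ) = 89.481244·(0.92908094 + 0.37887607·0.36987649) = 95.674983
y = r_b·(sin φ − φ·cos φ) = 89.481244·(0.36987649 − 0.37887607·0.92908094) = 1.599025

x=95.674983 y=1.599025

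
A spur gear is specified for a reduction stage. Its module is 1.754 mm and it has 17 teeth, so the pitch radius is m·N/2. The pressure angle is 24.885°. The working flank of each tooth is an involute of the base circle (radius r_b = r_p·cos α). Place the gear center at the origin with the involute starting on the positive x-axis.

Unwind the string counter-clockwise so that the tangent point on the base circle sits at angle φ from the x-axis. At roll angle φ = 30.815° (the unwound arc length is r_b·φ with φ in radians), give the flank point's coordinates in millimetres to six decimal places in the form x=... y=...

x=15.341615 y=0.681259

pitch radius r_p = m·N/2 = 1.754·17/2 = 14.909000
base radius r_b = r_p·cos α = 14.909000·cos 24.885° = 13.524762
roll angle φ = 30.815° = 0.53782321 rad
x = r_b·(cos φ + φ·sin φ) = 13.524762·(0.85882581 + 0.53782321·0.51226772) = 15.341615
y = r_b·(sin φ − φ·cos φ) = 13.524762·(0.51226772 − 0.53782321·0.85882581) = 0.681259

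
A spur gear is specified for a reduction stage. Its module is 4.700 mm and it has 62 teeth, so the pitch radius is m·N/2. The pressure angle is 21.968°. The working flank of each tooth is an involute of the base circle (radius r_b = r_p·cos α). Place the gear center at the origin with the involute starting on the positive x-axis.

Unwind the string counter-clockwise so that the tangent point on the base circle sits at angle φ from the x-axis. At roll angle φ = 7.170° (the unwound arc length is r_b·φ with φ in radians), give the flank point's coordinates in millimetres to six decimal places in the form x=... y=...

x=136.175013 y=0.088127

pitch radius r_p = m·N/2 = 4.700·62/2 = 145.700000
base radius r_b = r_p·cos α = 145.700000·cos 21.968° = 135.121150
roll angle φ = 7.170° = 0.12514011 rad
x = r_b·(cos φ + φ·sin φ) = 135.121150·(0.99218019 + 0.12514011·0.12481375) = 136.175013
y = r_b·(sin φ − φ·cos φ) = 135.121150·(0.12481375 − 0.12514011·0.99218019) = 0.088127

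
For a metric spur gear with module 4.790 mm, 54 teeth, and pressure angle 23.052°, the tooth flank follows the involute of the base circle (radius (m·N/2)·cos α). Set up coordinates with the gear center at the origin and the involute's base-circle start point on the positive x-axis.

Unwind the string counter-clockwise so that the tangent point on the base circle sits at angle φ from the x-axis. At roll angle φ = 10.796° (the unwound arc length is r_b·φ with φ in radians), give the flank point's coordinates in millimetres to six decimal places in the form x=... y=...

pitch radius r_p = m·N/2 = 4.790·54/2 = 129.330000
base radius r_b = r_p·cos α = 129.330000·cos 23.052° = 119.002981
roll angle φ = 10.796° = 0.18842575 rad
x = r_b·(cos φ + φ·sin φ) = 119.002981·(0.98230033 + 0.18842575·0.18731274) = 121.096823
y = r_b·(sin φ − φ·cos φ) = 119.002981·(0.18731274 − 0.18842575·0.98230033) = 0.264432

x=121.096823 y=0.264432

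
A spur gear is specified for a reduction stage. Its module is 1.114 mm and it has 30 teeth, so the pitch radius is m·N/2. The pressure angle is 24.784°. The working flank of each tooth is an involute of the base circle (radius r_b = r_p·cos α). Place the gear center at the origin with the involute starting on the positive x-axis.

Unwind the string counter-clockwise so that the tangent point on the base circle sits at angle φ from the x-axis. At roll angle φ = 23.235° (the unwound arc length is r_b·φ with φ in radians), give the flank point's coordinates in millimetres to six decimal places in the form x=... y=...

pitch radius r_p = m·N/2 = 1.114·30/2 = 16.710000
base radius r_b = r_p·cos α = 16.710000·cos 24.784° = 15.170918
roll angle φ = 23.235° = 0.40552725 rad
x = r_b·(cos φ + φ·sin φ) = 15.170918·(0.91889452 + 0.40552725·0.39450330) = 16.367545
y = r_b·(sin φ − φ·cos φ) = 15.170918·(0.39450330 − 0.40552725·0.91889452) = 0.331735

x=16.367545 y=0.331735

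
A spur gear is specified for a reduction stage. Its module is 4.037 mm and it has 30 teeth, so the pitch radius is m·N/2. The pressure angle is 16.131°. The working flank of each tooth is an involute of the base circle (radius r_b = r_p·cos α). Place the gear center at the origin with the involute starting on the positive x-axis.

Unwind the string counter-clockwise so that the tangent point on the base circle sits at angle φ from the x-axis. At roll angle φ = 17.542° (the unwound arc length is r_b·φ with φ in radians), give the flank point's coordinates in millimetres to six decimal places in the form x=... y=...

x=60.833722 y=0.551287

pitch radius r_p = m·N/2 = 4.037·30/2 = 60.555000
base radius r_b = r_p·cos α = 60.555000·cos 16.131° = 58.170887
roll angle φ = 17.542° = 0.30616566 rad
x = r_b·(cos φ + φ·sin φ) = 58.170887·(0.95349627 + 0.30616566·0.30140483) = 60.833722
y = r_b·(sin φ − φ·cos φ) = 58.170887·(0.30140483 − 0.30616566·0.95349627) = 0.551287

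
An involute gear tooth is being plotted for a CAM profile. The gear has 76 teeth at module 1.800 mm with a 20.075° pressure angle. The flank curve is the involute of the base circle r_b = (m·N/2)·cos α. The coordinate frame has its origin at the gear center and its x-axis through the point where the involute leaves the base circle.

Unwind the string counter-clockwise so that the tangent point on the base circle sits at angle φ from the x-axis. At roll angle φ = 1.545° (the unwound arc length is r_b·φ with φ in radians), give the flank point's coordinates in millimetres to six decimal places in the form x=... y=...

pitch radius r_p = m·N/2 = 1.800·76/2 = 68.400000
base radius r_b = r_p·cos α = 68.400000·cos 20.075° = 64.244297
roll angle φ = 1.545° = 0.02696534 rad
x = r_b·(cos φ + φ·sin φ) = 64.244297·(0.99963646 + 0.02696534·0.02696207) = 64.267650
y = r_b·(sin φ − φ·cos φ) = 64.244297·(0.02696207 − 0.02696534·0.99963646) = 0.000420

x=64.267650 y=0.000420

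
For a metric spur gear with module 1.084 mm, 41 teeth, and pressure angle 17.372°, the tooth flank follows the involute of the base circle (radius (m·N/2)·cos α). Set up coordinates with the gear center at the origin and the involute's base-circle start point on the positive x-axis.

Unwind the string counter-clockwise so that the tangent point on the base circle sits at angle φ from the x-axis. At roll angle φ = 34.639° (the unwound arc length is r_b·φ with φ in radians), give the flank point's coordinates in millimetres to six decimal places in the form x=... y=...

x=24.737161 y=1.505765

pitch radius r_p = m·N/2 = 1.084·41/2 = 22.222000
base radius r_b = r_p·cos α = 22.222000·cos 17.372° = 21.208374
roll angle φ = 34.639° = 0.60456460 rad
x = r_b·(cos φ + φ·sin φ) = 21.208374·(0.82274966 + 0.60456460·0.56840390) = 24.737161
y = r_b·(sin φ − φ·cos φ) = 21.208374·(0.56840390 − 0.60456460·0.82274966) = 1.505765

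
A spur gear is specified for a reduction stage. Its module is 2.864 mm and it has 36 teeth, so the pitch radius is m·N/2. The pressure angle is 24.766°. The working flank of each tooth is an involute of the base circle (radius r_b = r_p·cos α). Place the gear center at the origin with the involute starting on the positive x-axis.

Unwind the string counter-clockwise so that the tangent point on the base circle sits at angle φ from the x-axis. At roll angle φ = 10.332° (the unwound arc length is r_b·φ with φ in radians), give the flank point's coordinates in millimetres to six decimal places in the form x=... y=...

x=47.565484 y=0.091200

pitch radius r_p = m·N/2 = 2.864·36/2 = 51.552000
base radius r_b = r_p·cos α = 51.552000·cos 24.766° = 46.810568
roll angle φ = 10.332° = 0.18032742 rad
x = r_b·(cos φ + φ·sin φ) = 46.810568·(0.98378502 + 0.18032742·0.17935169) = 47.565484
y = r_b·(sin φ − φ·cos φ) = 46.810568·(0.17935169 − 0.18032742·0.98378502) = 0.091200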